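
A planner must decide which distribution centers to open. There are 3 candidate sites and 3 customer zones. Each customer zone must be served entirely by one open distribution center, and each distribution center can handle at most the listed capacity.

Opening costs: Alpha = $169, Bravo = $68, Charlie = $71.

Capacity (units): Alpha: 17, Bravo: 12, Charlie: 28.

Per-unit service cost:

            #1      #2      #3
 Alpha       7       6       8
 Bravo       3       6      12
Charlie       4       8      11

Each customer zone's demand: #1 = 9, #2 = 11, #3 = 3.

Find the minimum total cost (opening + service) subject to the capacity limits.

Open {Charlie}: #1→Charlie 4·9=36, #2→Charlie 8·11=88, #3→Charlie 11·3=33.
Loads: Charlie carries 23/28. Service 157; fixed 71; total 228.
Next best feasible plan costs 274.

Minimum total cost: 228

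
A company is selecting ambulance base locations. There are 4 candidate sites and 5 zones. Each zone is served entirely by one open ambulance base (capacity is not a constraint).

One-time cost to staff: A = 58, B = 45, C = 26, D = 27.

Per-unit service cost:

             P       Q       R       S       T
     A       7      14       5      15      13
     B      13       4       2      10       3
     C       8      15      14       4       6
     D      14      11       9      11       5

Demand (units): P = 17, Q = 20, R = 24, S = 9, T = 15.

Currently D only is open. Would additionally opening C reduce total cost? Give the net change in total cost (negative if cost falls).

Yes — net change −139 (cost falls by 139).

Current service cost with {D}: 848.
Adding C: each zone re-picks its cheapest; new service cost 683, saving 165.
Extra fixed cost: 26. Net change = 26 − 165 = -139.
(Totals: 875 → 736.)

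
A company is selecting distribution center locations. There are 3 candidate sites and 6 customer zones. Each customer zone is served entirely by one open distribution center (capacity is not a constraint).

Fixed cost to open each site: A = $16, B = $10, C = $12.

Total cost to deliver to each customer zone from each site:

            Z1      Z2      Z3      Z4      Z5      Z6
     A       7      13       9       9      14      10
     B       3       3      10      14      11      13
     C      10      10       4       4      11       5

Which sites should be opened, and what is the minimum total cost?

For any fixed open set, each customer zone goes to its cheapest open site; total = fixed + service.
{B, C}: Z1→B 3, Z2→B 3, Z3→C 4, Z4→C 4, Z5→B 11, Z6→C 5. Service 30; fixed 22; total 52.
{C}: Z1→C 10, Z2→C 10, Z3→C 4, Z4→C 4, Z5→C 11, Z6→C 5. Service 44; fixed 12; total 56.
{B}: Z1→B 3, Z2→B 3, Z3→B 10, Z4→B 14, Z5→B 11, Z6→B 13. Service 54; fixed 10; total 64.
{A, B, C}: Z1→B 3, Z2→B 3, Z3→C 4, Z4→C 4, Z5→B 11, Z6→C 5. Service 30; fixed 38; total 68.
No other subset beats 52.

Open B and C; minimum total cost 52.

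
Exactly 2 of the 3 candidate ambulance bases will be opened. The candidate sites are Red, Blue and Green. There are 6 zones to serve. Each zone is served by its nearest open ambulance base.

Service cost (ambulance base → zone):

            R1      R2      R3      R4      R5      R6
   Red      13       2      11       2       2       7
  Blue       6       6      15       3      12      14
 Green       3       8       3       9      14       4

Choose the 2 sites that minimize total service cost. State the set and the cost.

Choose Red and Green; total service cost 16.

With exactly 2 open, each zone uses its cheapest among the chosen.
{Red, Green}: R1→Green 3, R2→Red 2, R3→Green 3, R4→Red 2, R5→Red 2, R6→Green 4. Service cost 16.
{Red, Blue}: service cost 30
{Blue, Green}: service cost 31
Among all 3 size-2 choices, {Red, Green} is lowest.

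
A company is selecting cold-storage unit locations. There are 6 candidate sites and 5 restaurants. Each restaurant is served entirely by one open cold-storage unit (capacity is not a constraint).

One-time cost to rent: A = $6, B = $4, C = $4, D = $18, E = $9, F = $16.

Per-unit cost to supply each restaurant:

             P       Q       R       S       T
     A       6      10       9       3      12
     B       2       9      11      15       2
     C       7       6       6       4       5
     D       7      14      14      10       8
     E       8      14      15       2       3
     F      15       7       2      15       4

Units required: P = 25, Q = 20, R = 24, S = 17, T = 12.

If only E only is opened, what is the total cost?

Each restaurant is assigned to its cheapest site among the open ones.
{E}: P→E 8·25=200, Q→E 14·20=280, R→E 15·24=360, S→E 2·17=34, T→E 3·12=36. Service 910; fixed 9; total 919.

Total cost: 919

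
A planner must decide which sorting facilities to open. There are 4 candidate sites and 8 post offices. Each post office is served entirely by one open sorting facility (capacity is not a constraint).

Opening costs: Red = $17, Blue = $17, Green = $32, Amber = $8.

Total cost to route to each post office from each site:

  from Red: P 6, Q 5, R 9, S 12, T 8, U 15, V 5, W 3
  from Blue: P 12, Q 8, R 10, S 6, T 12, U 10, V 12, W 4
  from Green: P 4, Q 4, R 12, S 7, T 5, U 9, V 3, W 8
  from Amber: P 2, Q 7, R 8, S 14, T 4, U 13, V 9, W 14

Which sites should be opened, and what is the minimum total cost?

For any fixed open set, each post office goes to its cheapest open site; total = fixed + service.
{Blue, Amber}: P→Amber 2, Q→Amber 7, R→Amber 8, S→Blue 6, T→Amber 4, U→Blue 10, V→Amber 9, W→Blue 4. Service 50; fixed 25; total 75.
{Red, Amber}: service 52 + fixed 25 = 77
{Amber}: service 71 + fixed 8 = 79
{Red, Blue, Green, Amber}: P→Amber 2, Q→Green 4, R→Amber 8, S→Blue 6, T→Amber 4, U→Green 9, V→Green 3, W→Red 3. Service 39; fixed 74; total 113.
No other subset beats 75.

Open Blue and Amber; minimum total cost 75.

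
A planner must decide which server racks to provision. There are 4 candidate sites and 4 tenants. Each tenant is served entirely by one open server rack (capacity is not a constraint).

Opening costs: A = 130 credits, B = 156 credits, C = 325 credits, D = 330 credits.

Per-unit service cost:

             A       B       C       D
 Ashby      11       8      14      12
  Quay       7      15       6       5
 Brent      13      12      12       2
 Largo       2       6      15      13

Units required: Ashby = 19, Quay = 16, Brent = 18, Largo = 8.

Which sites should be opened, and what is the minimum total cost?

For any fixed open set, each tenant goes to its cheapest open site; total = fixed + service.
{A}: Ashby→A 11·19=209, Quay→A 7·16=112, Brent→A 13·18=234, Largo→A 2·8=16. Service 571; fixed 130; total 701.
{D}: Ashby→D 12·19=228, Quay→D 5·16=80, Brent→D 2·18=36, Largo→D 13·8=104. Service 448; fixed 330; total 778.
{A, B}: Ashby→B 8·19=152, Quay→A 7·16=112, Brent→B 12·18=216, Largo→A 2·8=16. Service 496; fixed 286; total 782.
{A, B, C, D}: service 284 + fixed 941 = 1225
(All 15 nonempty subsets were checked; A only is lowest.)

Open A only; minimum total cost 701.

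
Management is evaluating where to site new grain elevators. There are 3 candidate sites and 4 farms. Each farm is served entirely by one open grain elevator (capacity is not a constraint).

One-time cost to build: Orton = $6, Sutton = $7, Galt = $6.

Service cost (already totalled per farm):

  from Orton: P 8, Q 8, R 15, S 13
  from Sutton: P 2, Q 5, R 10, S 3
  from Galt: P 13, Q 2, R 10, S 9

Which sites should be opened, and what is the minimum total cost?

For any fixed open set, each farm goes to its cheapest open site; total = fixed + service.
{Sutton}: P→Sutton 2, Q→Sutton 5, R→Sutton 10, S→Sutton 3. Service 20; fixed 7; total 27.
{Sutton, Galt}: P→Sutton 2, Q→Galt 2, R→Sutton 10, S→Sutton 3. Service 17; fixed 13; total 30.
{Orton, Sutton}: service 20 + fixed 13 = 33
{Orton, Sutton, Galt}: service 17 + fixed 19 = 36
No other subset beats 27.

Open Sutton only; minimum total cost 27.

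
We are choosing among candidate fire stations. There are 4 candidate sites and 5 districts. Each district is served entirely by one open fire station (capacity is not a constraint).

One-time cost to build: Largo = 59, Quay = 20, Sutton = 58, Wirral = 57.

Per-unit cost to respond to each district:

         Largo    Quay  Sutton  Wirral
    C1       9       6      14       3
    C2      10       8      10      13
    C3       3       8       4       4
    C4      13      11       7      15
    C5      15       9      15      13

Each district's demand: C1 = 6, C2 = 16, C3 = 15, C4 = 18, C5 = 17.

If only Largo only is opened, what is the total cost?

Each district is assigned to its cheapest site among the open ones.
{Largo}: C1→Largo 9·6=54, C2→Largo 10·16=160, C3→Largo 3·15=45, C4→Largo 13·18=234, C5→Largo 15·17=255. Service 748; fixed 59; total 807.

Total cost: 807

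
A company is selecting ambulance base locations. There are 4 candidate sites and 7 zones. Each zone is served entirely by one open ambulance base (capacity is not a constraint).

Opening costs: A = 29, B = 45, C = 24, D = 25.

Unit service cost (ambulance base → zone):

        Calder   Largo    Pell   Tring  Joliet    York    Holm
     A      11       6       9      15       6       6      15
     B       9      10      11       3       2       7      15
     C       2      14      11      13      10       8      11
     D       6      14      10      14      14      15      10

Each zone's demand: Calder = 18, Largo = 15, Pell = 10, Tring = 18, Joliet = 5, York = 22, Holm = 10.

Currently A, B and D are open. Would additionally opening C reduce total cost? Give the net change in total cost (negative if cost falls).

Current service cost with {A, B, D}: 584.
Adding C: each zone re-picks its cheapest; new service cost 512, saving 72.
Extra fixed cost: 24. Net change = 24 − 72 = -48.
(Totals: 683 → 635.)

Yes — net change −48 (cost falls by 48).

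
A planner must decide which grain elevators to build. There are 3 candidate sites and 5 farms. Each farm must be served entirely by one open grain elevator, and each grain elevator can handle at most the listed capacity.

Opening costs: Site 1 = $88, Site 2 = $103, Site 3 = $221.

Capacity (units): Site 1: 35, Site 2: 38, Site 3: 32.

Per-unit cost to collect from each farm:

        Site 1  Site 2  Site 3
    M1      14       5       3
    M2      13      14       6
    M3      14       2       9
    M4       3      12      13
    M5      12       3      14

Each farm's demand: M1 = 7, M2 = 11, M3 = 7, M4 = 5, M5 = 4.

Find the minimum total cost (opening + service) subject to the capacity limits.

Minimum total cost: 378

Open {Site 2}: M1→Site 2 5·7=35, M2→Site 2 14·11=154, M3→Site 2 2·7=14, M4→Site 2 12·5=60, M5→Site 2 3·4=12.
Loads: Site 2 carries 34/38. Service 275; fixed 103; total 378.
Next best feasible plan costs 410.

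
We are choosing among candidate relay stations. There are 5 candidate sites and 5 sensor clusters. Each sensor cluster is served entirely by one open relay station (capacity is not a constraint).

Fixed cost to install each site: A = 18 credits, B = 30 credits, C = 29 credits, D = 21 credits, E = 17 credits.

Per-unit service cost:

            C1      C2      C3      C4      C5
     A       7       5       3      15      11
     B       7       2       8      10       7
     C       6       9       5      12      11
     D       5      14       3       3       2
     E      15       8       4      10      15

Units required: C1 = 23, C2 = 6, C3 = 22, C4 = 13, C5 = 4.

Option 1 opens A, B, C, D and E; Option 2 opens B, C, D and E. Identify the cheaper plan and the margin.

Option 1: {A, B, C, D, E}: C1→D 5·23=115, C2→B 2·6=12, C3→A 3·22=66, C4→D 3·13=39, C5→D 2·4=8. Service 240; fixed 115; total 355.
Option 2: {B, C, D, E}: C1→D 5·23=115, C2→B 2·6=12, C3→D 3·22=66, C4→D 3·13=39, C5→D 2·4=8. Service 240; fixed 97; total 337.
Difference: |355 − 337| = 18.

Option 2 is cheaper by 18.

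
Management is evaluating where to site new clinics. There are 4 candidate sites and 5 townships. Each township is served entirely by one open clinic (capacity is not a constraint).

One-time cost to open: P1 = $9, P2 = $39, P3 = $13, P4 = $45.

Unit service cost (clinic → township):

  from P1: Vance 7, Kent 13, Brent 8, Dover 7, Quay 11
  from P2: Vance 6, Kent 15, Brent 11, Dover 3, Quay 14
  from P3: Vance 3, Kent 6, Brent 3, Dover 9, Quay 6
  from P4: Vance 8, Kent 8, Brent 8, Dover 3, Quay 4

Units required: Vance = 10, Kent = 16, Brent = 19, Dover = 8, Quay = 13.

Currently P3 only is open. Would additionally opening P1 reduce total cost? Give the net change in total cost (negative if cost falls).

Yes — net change −7 (cost falls by 7).

Current service cost with {P3}: 333.
Adding P1: each township re-picks its cheapest; new service cost 317, saving 16.
Extra fixed cost: 9. Net change = 9 − 16 = -7.
(Totals: 346 → 339.)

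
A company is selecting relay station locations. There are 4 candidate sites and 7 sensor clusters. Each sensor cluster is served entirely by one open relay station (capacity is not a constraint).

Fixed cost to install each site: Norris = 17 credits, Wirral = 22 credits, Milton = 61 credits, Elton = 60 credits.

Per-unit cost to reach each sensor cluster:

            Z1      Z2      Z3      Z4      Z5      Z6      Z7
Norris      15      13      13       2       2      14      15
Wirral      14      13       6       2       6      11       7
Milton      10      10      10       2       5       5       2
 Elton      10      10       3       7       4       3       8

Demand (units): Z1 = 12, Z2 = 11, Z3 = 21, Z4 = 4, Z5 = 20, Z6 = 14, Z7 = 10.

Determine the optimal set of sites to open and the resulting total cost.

Open Norris and Elton; minimum total cost 540.

For any fixed open set, each sensor cluster goes to its cheapest open site; total = fixed + service.
{Norris, Elton}: Z1→Elton 10·12=120, Z2→Elton 10·11=110, Z3→Elton 3·21=63, Z4→Norris 2·4=8, Z5→Norris 2·20=40, Z6→Elton 3·14=42, Z7→Elton 8·10=80. Service 463; fixed 77; total 540.
{Norris, Milton, Elton}: service 403 + fixed 138 = 541
{Norris, Wirral, Elton}: Z1→Elton 10·12=120, Z2→Elton 10·11=110, Z3→Elton 3·21=63, Z4→Norris 2·4=8, Z5→Norris 2·20=40, Z6→Elton 3·14=42, Z7→Wirral 7·10=70. Service 453; fixed 99; total 552.
{Norris, Wirral, Milton, Elton}: service 403 + fixed 160 = 563
No other subset beats 540.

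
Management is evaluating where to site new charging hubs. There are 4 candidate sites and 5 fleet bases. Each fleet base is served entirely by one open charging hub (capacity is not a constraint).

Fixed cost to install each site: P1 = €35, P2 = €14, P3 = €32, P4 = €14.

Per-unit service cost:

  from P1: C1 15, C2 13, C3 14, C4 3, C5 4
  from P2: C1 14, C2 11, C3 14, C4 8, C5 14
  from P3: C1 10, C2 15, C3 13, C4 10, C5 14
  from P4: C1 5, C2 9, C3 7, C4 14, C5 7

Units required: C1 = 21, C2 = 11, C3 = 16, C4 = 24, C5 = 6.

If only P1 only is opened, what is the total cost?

Total cost: 813

Each fleet base is assigned to its cheapest site among the open ones.
{P1}: C1→P1 15·21=315, C2→P1 13·11=143, C3→P1 14·16=224, C4→P1 3·24=72, C5→P1 4·6=24. Service 778; fixed 35; total 813.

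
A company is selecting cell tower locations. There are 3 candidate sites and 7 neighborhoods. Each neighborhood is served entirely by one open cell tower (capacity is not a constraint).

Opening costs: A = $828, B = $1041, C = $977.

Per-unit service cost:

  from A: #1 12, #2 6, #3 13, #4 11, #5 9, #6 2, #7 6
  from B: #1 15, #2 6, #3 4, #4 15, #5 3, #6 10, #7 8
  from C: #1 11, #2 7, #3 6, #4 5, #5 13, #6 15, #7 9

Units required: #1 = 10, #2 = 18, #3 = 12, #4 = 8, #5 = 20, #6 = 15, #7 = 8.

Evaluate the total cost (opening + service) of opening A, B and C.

Total cost: 3290

Each neighborhood is assigned to its cheapest site among the open ones.
{A, B, C}: #1→C 11·10=110, #2→A 6·18=108, #3→B 4·12=48, #4→C 5·8=40, #5→B 3·20=60, #6→A 2·15=30, #7→A 6·8=48. Service 444; fixed 2846; total 3290.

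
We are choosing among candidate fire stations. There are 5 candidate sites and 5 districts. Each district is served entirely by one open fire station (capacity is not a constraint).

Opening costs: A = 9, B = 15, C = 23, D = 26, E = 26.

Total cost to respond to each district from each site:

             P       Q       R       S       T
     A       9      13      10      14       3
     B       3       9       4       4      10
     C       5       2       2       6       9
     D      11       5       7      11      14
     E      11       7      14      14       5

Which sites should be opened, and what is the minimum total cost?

For any fixed open set, each district goes to its cheapest open site; total = fixed + service.
{B}: P→B 3, Q→B 9, R→B 4, S→B 4, T→B 10. Service 30; fixed 15; total 45.
{A, B}: service 23 + fixed 24 = 47
{C}: service 24 + fixed 23 = 47
{A, B, C, D, E}: service 14 + fixed 99 = 113
No other subset beats 45.

Open B only; minimum total cost 45.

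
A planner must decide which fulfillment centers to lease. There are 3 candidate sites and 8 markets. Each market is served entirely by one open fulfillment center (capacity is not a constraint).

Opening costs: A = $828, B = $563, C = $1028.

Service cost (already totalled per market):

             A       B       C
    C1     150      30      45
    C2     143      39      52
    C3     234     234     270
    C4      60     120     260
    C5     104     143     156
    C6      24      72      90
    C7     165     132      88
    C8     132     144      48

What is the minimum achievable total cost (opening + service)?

Minimum total cost: 1477

For any fixed open set, each market goes to its cheapest open site; total = fixed + service.
{B}: C1→B 30, C2→B 39, C3→B 234, C4→B 120, C5→B 143, C6→B 72, C7→B 132, C8→B 144. Service 914; fixed 563; total 1477.
{A}: C1→A 150, C2→A 143, C3→A 234, C4→A 60, C5→A 104, C6→A 24, C7→A 165, C8→A 132. Service 1012; fixed 828; total 1840.
{C}: C1→C 45, C2→C 52, C3→C 270, C4→C 260, C5→C 156, C6→C 90, C7→C 88, C8→C 48. Service 1009; fixed 1028; total 2037.
{A, B, C}: service 627 + fixed 2419 = 3046
No other subset beats 1477.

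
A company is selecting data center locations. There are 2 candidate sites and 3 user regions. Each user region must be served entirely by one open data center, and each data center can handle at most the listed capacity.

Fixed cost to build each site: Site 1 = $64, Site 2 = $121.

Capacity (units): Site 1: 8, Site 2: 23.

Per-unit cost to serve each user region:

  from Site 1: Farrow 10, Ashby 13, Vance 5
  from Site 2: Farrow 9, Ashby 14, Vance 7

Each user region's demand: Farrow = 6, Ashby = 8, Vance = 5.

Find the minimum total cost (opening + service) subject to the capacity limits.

Open {Site 2}: Farrow→Site 2 9·6=54, Ashby→Site 2 14·8=112, Vance→Site 2 7·5=35.
Loads: Site 2 carries 19/23. Service 201; fixed 121; total 322.
Next best feasible plan costs 376.

Minimum total cost: 322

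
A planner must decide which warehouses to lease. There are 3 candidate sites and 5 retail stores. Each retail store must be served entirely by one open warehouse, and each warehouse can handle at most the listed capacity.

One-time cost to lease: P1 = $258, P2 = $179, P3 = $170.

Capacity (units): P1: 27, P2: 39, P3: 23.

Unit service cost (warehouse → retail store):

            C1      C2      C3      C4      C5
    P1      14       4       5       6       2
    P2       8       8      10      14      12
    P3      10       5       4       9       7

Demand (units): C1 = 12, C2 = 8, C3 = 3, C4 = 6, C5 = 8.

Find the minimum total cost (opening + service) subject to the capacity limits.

Open {P2}: C1→P2 8·12=96, C2→P2 8·8=64, C3→P2 10·3=30, C4→P2 14·6=84, C5→P2 12·8=96.
Loads: P2 carries 37/39. Service 370; fixed 179; total 549.
Next best feasible plan costs 625.

Minimum total cost: 549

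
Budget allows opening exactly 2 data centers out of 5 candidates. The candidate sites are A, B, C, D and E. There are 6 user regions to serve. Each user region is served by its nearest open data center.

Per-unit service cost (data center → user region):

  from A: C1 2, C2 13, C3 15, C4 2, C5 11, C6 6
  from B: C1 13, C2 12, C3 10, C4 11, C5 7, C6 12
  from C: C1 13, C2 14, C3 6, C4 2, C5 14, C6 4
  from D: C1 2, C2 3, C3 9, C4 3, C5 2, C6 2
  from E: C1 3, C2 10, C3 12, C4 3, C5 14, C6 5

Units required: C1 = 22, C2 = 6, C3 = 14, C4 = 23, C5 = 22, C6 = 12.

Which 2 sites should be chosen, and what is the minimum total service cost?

With exactly 2 open, each user region uses its cheapest among the chosen.
{C, D}: C1→D 2·22=44, C2→D 3·6=18, C3→C 6·14=84, C4→C 2·23=46, C5→D 2·22=44, C6→D 2·12=24. Service cost 260.
{A, D}: service cost 302
{B, D}: service cost 325
Among all 10 size-2 choices, {C, D} is lowest.

Choose C and D; total service cost 260.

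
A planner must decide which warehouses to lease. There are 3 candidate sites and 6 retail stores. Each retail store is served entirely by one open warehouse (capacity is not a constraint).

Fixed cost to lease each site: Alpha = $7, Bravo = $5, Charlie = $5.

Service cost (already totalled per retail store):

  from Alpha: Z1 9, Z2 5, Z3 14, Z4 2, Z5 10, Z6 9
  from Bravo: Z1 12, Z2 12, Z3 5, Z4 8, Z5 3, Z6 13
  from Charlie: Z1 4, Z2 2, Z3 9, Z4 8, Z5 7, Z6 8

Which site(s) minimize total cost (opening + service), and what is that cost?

For any fixed open set, each retail store goes to its cheapest open site; total = fixed + service.
{Bravo, Charlie}: Z1→Charlie 4, Z2→Charlie 2, Z3→Bravo 5, Z4→Bravo 8, Z5→Bravo 3, Z6→Charlie 8. Service 30; fixed 10; total 40.
{Alpha, Bravo, Charlie}: service 24 + fixed 17 = 41
{Charlie}: service 38 + fixed 5 = 43
{Bravo}: service 53 + fixed 5 = 58
No other subset beats 40.

Open Bravo and Charlie; minimum total cost 40.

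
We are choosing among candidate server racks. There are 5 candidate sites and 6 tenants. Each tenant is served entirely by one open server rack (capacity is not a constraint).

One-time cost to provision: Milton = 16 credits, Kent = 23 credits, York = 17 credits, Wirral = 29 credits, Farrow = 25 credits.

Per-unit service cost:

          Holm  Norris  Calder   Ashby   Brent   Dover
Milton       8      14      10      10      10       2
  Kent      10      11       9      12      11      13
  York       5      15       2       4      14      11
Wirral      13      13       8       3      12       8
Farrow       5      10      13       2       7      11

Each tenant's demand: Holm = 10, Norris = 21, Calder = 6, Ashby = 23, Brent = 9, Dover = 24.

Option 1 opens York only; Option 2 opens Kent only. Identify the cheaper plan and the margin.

Option 1 is cheaper by 219.

Option 1: {York}: Holm→York 5·10=50, Norris→York 15·21=315, Calder→York 2·6=12, Ashby→York 4·23=92, Brent→York 14·9=126, Dover→York 11·24=264. Service 859; fixed 17; total 876.
Option 2: {Kent}: Holm→Kent 10·10=100, Norris→Kent 11·21=231, Calder→Kent 9·6=54, Ashby→Kent 12·23=276, Brent→Kent 11·9=99, Dover→Kent 13·24=312. Service 1072; fixed 23; total 1095.
Difference: |876 − 1095| = 219.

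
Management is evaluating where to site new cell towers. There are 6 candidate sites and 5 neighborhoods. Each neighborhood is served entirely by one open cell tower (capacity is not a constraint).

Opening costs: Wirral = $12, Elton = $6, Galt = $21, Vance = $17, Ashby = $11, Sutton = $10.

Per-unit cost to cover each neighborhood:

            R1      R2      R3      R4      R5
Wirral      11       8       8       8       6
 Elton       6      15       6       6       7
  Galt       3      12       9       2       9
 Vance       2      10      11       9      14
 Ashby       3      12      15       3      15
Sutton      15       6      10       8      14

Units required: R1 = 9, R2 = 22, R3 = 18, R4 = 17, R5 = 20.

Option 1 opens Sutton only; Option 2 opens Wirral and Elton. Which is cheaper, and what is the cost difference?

Option 1: {Sutton}: R1→Sutton 15·9=135, R2→Sutton 6·22=132, R3→Sutton 10·18=180, R4→Sutton 8·17=136, R5→Sutton 14·20=280. Service 863; fixed 10; total 873.
Option 2: {Wirral, Elton}: R1→Elton 6·9=54, R2→Wirral 8·22=176, R3→Elton 6·18=108, R4→Elton 6·17=102, R5→Wirral 6·20=120. Service 560; fixed 18; total 578.
Difference: |873 − 578| = 295.

Option 2 is cheaper by 295.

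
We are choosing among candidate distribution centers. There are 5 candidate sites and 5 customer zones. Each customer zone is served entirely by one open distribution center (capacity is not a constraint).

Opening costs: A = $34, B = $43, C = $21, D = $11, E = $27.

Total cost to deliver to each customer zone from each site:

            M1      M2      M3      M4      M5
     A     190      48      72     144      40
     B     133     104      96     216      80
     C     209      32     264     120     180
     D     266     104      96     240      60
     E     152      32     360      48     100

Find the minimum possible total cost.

For any fixed open set, each customer zone goes to its cheapest open site; total = fixed + service.
{A, E}: M1→E 152, M2→E 32, M3→A 72, M4→E 48, M5→A 40. Service 344; fixed 61; total 405.
{A, D, E}: M1→E 152, M2→E 32, M3→A 72, M4→E 48, M5→A 40. Service 344; fixed 72; total 416.
{A, C, E}: service 344 + fixed 82 = 426
{A, B, C, D, E}: service 325 + fixed 136 = 461
No other subset beats 405.

Minimum total cost: 405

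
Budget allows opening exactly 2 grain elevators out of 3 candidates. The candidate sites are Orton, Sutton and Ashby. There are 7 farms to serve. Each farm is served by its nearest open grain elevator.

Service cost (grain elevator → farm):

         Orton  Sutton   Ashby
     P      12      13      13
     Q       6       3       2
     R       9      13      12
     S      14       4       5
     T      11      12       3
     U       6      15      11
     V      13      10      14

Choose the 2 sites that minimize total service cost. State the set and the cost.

With exactly 2 open, each farm uses its cheapest among the chosen.
{Orton, Ashby}: P→Orton 12, Q→Ashby 2, R→Orton 9, S→Ashby 5, T→Ashby 3, U→Orton 6, V→Orton 13. Service cost 50.
{Orton, Sutton}: service cost 55
{Sutton, Ashby}: service cost 55
Among all 3 size-2 choices, {Orton, Ashby} is lowest.

Choose Orton and Ashby; total service cost 50.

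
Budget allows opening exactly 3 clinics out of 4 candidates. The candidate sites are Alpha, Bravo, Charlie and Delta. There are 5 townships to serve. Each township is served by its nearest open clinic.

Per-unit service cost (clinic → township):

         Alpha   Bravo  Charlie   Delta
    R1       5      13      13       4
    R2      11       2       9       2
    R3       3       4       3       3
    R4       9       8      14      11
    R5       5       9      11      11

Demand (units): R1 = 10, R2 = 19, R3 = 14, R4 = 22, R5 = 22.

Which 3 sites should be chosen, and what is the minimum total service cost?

Choose Alpha, Bravo and Delta; total service cost 406.

With exactly 3 open, each township uses its cheapest among the chosen.
{Alpha, Bravo, Delta}: R1→Delta 4·10=40, R2→Bravo 2·19=38, R3→Alpha 3·14=42, R4→Bravo 8·22=176, R5→Alpha 5·22=110. Service cost 406.
{Alpha, Bravo, Charlie}: service cost 416
{Alpha, Charlie, Delta}: service cost 428
Among all 4 size-3 choices, {Alpha, Bravo, Delta} is lowest.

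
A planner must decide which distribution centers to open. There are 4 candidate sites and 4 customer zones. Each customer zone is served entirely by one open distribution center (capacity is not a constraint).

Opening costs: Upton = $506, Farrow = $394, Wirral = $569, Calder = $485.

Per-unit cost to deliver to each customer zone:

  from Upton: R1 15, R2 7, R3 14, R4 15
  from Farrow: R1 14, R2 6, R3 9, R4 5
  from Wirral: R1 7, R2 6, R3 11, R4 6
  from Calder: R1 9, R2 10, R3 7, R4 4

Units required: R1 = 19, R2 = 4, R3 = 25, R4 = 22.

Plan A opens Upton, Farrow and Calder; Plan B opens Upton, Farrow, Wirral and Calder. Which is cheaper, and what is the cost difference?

Plan A is cheaper by 531.

Plan A: {Upton, Farrow, Calder}: R1→Calder 9·19=171, R2→Farrow 6·4=24, R3→Calder 7·25=175, R4→Calder 4·22=88. Service 458; fixed 1385; total 1843.
Plan B: {Upton, Farrow, Wirral, Calder}: R1→Wirral 7·19=133, R2→Farrow 6·4=24, R3→Calder 7·25=175, R4→Calder 4·22=88. Service 420; fixed 1954; total 2374.
Difference: |1843 − 2374| = 531.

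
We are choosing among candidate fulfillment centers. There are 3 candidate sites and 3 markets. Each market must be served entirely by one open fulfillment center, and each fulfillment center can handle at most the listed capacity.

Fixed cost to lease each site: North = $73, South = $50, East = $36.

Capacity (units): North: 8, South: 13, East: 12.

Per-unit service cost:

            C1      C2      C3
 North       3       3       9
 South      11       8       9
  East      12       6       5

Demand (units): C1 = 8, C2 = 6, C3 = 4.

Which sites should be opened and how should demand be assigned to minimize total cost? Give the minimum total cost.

Open {North, East}: C1→North 3·8=24, C2→East 6·6=36, C3→East 5·4=20.
Loads: North carries 8/8, East carries 10/12. Service 80; fixed 109; total 189.
Next best feasible plan costs 230.

Minimum total cost: 189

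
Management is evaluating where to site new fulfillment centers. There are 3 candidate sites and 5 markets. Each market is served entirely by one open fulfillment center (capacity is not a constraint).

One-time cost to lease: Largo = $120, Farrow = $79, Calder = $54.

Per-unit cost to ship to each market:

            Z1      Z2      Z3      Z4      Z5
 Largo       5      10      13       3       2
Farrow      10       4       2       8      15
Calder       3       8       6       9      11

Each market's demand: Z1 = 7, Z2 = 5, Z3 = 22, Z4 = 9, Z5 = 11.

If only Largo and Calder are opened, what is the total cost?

Total cost: 416

Each market is assigned to its cheapest site among the open ones.
{Largo, Calder}: Z1→Calder 3·7=21, Z2→Calder 8·5=40, Z3→Calder 6·22=132, Z4→Largo 3·9=27, Z5→Largo 2·11=22. Service 242; fixed 174; total 416.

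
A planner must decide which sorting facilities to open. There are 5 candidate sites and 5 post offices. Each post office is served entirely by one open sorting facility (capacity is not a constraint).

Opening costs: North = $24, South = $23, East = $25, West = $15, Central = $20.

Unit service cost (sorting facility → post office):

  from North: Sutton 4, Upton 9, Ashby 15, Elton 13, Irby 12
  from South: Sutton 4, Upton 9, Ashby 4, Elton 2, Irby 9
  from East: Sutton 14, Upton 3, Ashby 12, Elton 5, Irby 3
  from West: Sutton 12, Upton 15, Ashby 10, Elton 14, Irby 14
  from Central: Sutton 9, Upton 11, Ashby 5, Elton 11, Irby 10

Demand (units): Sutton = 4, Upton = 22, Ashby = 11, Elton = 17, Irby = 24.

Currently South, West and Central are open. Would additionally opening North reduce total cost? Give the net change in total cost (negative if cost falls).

No — net change +24 (cost rises by 24).

Current service cost with {South, West, Central}: 508.
Adding North: each post office re-picks its cheapest; new service cost 508, saving 0.
Extra fixed cost: 24. Net change = 24 − 0 = 24.
(Totals: 566 → 590.)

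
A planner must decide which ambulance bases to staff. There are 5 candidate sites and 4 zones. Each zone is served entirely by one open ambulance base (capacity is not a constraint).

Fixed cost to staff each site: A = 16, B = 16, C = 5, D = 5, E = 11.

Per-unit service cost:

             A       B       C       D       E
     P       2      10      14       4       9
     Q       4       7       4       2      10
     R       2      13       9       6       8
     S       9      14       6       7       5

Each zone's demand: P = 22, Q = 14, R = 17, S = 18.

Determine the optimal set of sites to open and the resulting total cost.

Open A, D and E; minimum total cost 228.

For any fixed open set, each zone goes to its cheapest open site; total = fixed + service.
{A, D, E}: P→A 2·22=44, Q→D 2·14=28, R→A 2·17=34, S→E 5·18=90. Service 196; fixed 32; total 228.
{A, C, D, E}: service 196 + fixed 37 = 233
{A, C, D}: P→A 2·22=44, Q→D 2·14=28, R→A 2·17=34, S→C 6·18=108. Service 214; fixed 26; total 240.
{A, B, C, D, E}: P→A 2·22=44, Q→D 2·14=28, R→A 2·17=34, S→E 5·18=90. Service 196; fixed 53; total 249.
No other subset beats 228.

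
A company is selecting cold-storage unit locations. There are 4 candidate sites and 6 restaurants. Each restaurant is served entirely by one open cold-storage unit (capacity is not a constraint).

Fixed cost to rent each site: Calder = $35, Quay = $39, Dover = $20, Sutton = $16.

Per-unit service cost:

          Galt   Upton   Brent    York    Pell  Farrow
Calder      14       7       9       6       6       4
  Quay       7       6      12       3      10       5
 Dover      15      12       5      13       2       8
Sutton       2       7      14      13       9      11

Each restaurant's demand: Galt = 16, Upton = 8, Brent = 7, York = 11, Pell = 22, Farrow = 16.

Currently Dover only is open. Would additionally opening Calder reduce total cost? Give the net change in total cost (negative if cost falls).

Yes — net change −162 (cost falls by 162).

Current service cost with {Dover}: 686.
Adding Calder: each restaurant re-picks its cheapest; new service cost 489, saving 197.
Extra fixed cost: 35. Net change = 35 − 197 = -162.
(Totals: 706 → 544.)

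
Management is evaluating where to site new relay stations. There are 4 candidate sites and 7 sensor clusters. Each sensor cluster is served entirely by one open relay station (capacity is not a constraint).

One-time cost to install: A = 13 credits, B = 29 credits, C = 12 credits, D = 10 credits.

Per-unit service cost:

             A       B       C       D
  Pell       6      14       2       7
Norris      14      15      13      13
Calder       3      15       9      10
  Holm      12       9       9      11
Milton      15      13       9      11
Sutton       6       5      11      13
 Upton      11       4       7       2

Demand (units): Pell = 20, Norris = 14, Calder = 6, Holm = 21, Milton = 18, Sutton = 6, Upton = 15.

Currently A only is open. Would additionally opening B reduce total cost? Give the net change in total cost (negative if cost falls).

Current service cost with {A}: 1057.
Adding B: each sensor cluster re-picks its cheapest; new service cost 847, saving 210.
Extra fixed cost: 29. Net change = 29 − 210 = -181.
(Totals: 1070 → 889.)

Yes — net change −181 (cost falls by 181).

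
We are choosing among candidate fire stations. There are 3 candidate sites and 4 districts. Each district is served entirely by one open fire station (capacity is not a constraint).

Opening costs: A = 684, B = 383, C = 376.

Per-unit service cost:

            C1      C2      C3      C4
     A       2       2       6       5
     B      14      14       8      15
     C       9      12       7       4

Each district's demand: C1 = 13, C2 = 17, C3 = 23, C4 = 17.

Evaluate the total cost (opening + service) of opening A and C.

Each district is assigned to its cheapest site among the open ones.
{A, C}: C1→A 2·13=26, C2→A 2·17=34, C3→A 6·23=138, C4→C 4·17=68. Service 266; fixed 1060; total 1326.

Total cost: 1326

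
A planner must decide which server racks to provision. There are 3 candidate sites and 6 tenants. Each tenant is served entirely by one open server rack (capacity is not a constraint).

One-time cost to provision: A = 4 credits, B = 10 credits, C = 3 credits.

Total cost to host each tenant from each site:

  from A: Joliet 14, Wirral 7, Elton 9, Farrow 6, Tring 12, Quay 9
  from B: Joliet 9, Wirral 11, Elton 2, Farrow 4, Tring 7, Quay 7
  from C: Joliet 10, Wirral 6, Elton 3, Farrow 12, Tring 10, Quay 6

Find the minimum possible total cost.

Minimum total cost: 47

For any fixed open set, each tenant goes to its cheapest open site; total = fixed + service.
{B, C}: Joliet→B 9, Wirral→C 6, Elton→B 2, Farrow→B 4, Tring→B 7, Quay→C 6. Service 34; fixed 13; total 47.
{A, C}: service 41 + fixed 7 = 48
{A, B}: service 36 + fixed 14 = 50
{A, B, C}: Joliet→B 9, Wirral→C 6, Elton→B 2, Farrow→B 4, Tring→B 7, Quay→C 6. Service 34; fixed 17; total 51.
No other subset beats 47.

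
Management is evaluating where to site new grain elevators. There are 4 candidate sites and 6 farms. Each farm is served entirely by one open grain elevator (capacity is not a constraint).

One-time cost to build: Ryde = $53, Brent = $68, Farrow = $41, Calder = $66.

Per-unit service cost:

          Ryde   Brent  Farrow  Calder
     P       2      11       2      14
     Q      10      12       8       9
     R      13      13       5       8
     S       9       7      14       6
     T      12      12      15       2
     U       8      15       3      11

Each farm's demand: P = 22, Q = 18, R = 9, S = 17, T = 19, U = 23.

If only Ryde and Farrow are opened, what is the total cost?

Each farm is assigned to its cheapest site among the open ones.
{Ryde, Farrow}: P→Ryde 2·22=44, Q→Farrow 8·18=144, R→Farrow 5·9=45, S→Ryde 9·17=153, T→Ryde 12·19=228, U→Farrow 3·23=69. Service 683; fixed 94; total 777.

Total cost: 777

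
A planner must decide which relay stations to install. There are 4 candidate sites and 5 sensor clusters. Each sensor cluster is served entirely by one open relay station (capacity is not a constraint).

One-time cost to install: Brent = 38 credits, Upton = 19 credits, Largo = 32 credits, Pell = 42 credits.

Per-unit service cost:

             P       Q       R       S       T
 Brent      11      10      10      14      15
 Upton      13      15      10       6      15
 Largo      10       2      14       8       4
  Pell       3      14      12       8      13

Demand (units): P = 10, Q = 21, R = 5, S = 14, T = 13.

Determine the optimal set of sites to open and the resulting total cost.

For any fixed open set, each sensor cluster goes to its cheapest open site; total = fixed + service.
{Upton, Largo, Pell}: P→Pell 3·10=30, Q→Largo 2·21=42, R→Upton 10·5=50, S→Upton 6·14=84, T→Largo 4·13=52. Service 258; fixed 93; total 351.
{Largo, Pell}: service 296 + fixed 74 = 370
{Upton, Largo}: service 328 + fixed 51 = 379
{Brent, Upton, Largo, Pell}: P→Pell 3·10=30, Q→Largo 2·21=42, R→Brent 10·5=50, S→Upton 6·14=84, T→Largo 4·13=52. Service 258; fixed 131; total 389.
No other subset beats 351.

Open Upton, Largo and Pell; minimum total cost 351.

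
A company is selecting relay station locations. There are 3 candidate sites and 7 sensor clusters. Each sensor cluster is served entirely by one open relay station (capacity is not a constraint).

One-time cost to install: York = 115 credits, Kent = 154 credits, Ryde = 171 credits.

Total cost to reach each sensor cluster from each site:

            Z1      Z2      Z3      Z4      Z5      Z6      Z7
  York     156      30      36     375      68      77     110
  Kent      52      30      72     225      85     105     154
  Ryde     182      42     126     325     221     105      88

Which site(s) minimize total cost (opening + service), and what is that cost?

For any fixed open set, each sensor cluster goes to its cheapest open site; total = fixed + service.
{York, Kent}: Z1→Kent 52, Z2→York 30, Z3→York 36, Z4→Kent 225, Z5→York 68, Z6→York 77, Z7→York 110. Service 598; fixed 269; total 867.
{Kent}: Z1→Kent 52, Z2→Kent 30, Z3→Kent 72, Z4→Kent 225, Z5→Kent 85, Z6→Kent 105, Z7→Kent 154. Service 723; fixed 154; total 877.
{York}: service 852 + fixed 115 = 967
{York, Kent, Ryde}: service 576 + fixed 440 = 1016
No other subset beats 867.

Open York and Kent; minimum total cost 867.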